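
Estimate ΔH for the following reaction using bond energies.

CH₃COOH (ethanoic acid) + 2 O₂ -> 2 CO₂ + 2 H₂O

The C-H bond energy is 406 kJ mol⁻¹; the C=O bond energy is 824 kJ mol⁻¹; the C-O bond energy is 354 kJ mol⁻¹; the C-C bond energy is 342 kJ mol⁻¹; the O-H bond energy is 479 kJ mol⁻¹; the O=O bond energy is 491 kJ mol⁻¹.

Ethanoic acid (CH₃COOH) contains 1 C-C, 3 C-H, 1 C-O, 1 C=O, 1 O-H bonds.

Bonds broken (reactants):
  C-C: 1 × 342 = 342
  C-H: 3 × 406 = 1218
  C-O: 1 × 354 = 354
  C=O: 1 × 824 = 824
  O-H: 1 × 479 = 479
  O=O: 2 × 491 = 982
  Σ(broken) = 4199 kJ
Bonds formed (products):
  C=O: 4 × 824 = 3296
  O-H: 4 × 479 = 1916
  Σ(formed) = 5212 kJ
ΔH = Σ(broken) − Σ(formed) = 4199 − 5212 = −1013 kJ

ΔH ≈ −1013 kJ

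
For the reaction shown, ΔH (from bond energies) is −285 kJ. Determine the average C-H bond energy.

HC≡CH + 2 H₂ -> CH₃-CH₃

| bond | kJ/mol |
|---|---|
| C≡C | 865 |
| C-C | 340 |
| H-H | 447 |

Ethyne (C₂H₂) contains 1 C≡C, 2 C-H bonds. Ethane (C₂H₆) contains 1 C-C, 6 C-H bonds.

Let D be the C-H bond energy.
Σ(broken) = 1×865 + 2×D + 2×447 = 1759 + 2D
Σ(formed) = 1×340 + 6×D = 340 + 6D
ΔH = Σ(broken) − Σ(formed) = (1759 + 2D) − (340 + 6D) = +1419 − 4D
Setting this equal to −285 kJ gives 4D = 1704, so D = 426 kJ/mol.

D(C-H) ≈ 426 kJ/mol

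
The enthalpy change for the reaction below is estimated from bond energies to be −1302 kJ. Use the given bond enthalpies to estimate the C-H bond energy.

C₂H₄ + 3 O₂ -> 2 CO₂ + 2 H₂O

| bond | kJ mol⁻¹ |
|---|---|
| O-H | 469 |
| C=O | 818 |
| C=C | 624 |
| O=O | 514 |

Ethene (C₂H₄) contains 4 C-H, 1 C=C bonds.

Let D be the C-H bond energy.
Σ(broken) = 4×D + 1×624 + 3×514 = 2166 + 4D
Σ(formed) = 4×818 + 4×469 = 5148
ΔH = Σ(broken) − Σ(formed) = (2166 + 4D) − (5148) = −2982 + 4D
Setting this equal to −1302 kJ gives 4D = 1680, so D = 420 kJ/mol.

D(C-H) ≈ 420 kJ/mol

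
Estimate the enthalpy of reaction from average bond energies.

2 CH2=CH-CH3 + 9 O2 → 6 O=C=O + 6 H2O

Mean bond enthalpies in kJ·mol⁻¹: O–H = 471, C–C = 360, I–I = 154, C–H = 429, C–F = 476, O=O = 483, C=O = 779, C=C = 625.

Bonds broken (reactants):
  C–C: 2 × 360 = 720
  C–H: 12 × 429 = 5148
  C=C: 2 × 625 = 1250
  O=O: 9 × 483 = 4347
  Σ(broken) = 11465 kJ
Bonds formed (products):
  C=O: 12 × 779 = 9348
  O–H: 12 × 471 = 5652
  Σ(formed) = 15000 kJ
ΔH = Σ(broken) − Σ(formed) = 11465 − 15000 = −3535 kJ

ΔH ≈ −3535 kJ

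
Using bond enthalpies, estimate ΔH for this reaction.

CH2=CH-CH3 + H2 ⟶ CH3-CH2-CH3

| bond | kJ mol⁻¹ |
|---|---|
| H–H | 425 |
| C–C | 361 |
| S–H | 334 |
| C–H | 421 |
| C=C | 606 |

ΔH ≈ −172 kJ

Bonds broken (reactants):
  C–C: 1 × 361 = 361
  C–H: 6 × 421 = 2526
  C=C: 1 × 606 = 606
  H–H: 1 × 425 = 425
  Σ(broken) = 3918 kJ
Bonds formed (products):
  C–C: 2 × 361 = 722
  C–H: 8 × 421 = 3368
  Σ(formed) = 4090 kJ
ΔH = Σ(broken) − Σ(formed) = 3918 − 4090 = −172 kJ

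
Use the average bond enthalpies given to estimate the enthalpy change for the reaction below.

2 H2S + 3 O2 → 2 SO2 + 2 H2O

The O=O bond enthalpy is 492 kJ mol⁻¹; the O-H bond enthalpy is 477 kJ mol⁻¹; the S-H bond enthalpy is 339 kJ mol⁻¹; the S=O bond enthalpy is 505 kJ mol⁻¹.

ΔH ≈ −1096 kJ

Bonds broken (reactants):
  O=O: 3 × 492 = 1476
  S-H: 4 × 339 = 1356
  Σ(broken) = 2832 kJ
Bonds formed (products):
  O-H: 4 × 477 = 1908
  S=O: 4 × 505 = 2020
  Σ(formed) = 3928 kJ
ΔH = Σ(broken) − Σ(formed) = 2832 − 3928 = −1096 kJ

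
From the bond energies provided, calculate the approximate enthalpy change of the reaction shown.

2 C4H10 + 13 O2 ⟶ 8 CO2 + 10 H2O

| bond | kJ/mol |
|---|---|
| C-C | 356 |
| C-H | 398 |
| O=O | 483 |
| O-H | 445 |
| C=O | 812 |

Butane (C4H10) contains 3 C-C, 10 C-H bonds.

ΔH ≈ −5517 kJ

Bonds broken (reactants):
  C-C: 6 × 356 = 2136
  C-H: 20 × 398 = 7960
  O=O: 13 × 483 = 6279
  Σ(broken) = 16375 kJ
Bonds formed (products):
  C=O: 16 × 812 = 12992
  O-H: 20 × 445 = 8900
  Σ(formed) = 21892 kJ
ΔH = Σ(broken) − Σ(formed) = 16375 − 21892 = −5517 kJ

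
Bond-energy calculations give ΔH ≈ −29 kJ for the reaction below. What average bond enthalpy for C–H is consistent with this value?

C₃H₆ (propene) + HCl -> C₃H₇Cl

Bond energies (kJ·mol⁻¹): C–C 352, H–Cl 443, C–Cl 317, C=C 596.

Let D be the C–H bond energy.
Σ(broken) = 1×352 + 6×D + 1×596 + 1×443 = 1391 + 6D
Σ(formed) = 2×352 + 1×317 + 7×D = 1021 + 7D
ΔH = Σ(broken) − Σ(formed) = (1391 + 6D) − (1021 + 7D) = +370 − D
Setting this equal to −29 kJ gives D = 399 kJ/mol.

D(C–H) ≈ 399 kJ/mol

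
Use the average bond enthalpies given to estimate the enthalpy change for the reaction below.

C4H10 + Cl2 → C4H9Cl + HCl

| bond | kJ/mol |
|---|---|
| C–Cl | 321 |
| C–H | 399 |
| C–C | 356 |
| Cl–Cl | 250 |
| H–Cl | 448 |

Bonds broken (reactants):
  C–C: 3 × 356 = 1068
  C–H: 10 × 399 = 3990
  Cl–Cl: 1 × 250 = 250
  Σ(broken) = 5308 kJ
Bonds formed (products):
  C–C: 3 × 356 = 1068
  C–Cl: 1 × 321 = 321
  C–H: 9 × 399 = 3591
  H–Cl: 1 × 448 = 448
  Σ(formed) = 5428 kJ
ΔH = Σ(broken) − Σ(formed) = 5308 − 5428 = −120 kJ

ΔH ≈ −120 kJ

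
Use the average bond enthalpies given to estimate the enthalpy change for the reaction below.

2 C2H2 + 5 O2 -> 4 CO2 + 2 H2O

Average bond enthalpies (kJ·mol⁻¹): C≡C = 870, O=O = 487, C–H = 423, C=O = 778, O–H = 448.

ΔH ≈ −2149 kJ

Bonds broken (reactants):
  C≡C: 2 × 870 = 1740
  C–H: 4 × 423 = 1692
  O=O: 5 × 487 = 2435
  Σ(broken) = 5867 kJ
Bonds formed (products):
  C=O: 8 × 778 = 6224
  O–H: 4 × 448 = 1792
  Σ(formed) = 8016 kJ
ΔH = Σ(broken) − Σ(formed) = 5867 − 8016 = −2149 kJ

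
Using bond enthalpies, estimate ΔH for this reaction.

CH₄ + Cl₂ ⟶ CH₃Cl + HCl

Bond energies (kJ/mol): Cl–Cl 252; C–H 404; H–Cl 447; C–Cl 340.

Bonds broken (reactants):
  C–H: 4 × 404 = 1616
  Cl–Cl: 1 × 252 = 252
  Σ(broken) = 1868 kJ
Bonds formed (products):
  C–Cl: 1 × 340 = 340
  C–H: 3 × 404 = 1212
  H–Cl: 1 × 447 = 447
  Σ(formed) = 1999 kJ
ΔH = Σ(broken) − Σ(formed) = 1868 − 1999 = −131 kJ

ΔH ≈ −131 kJ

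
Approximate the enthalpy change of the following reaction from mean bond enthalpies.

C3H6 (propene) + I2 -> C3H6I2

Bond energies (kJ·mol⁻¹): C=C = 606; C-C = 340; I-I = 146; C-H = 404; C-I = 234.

ΔH ≈ −56 kJ

Bonds broken (reactants):
  C-C: 1 × 340 = 340
  C-H: 6 × 404 = 2424
  C=C: 1 × 606 = 606
  I-I: 1 × 146 = 146
  Σ(broken) = 3516 kJ
Bonds formed (products):
  C-C: 2 × 340 = 680
  C-H: 6 × 404 = 2424
  C-I: 2 × 234 = 468
  Σ(formed) = 3572 kJ
ΔH = Σ(broken) − Σ(formed) = 3516 − 3572 = −56 kJ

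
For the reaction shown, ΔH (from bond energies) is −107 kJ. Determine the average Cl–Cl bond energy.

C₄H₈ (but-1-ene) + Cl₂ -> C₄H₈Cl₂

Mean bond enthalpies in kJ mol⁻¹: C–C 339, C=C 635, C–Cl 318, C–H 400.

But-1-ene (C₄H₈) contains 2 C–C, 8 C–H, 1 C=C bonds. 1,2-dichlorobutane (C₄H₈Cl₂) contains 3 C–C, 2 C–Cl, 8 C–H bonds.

Let D be the Cl–Cl bond energy.
Σ(broken) = 2×339 + 8×400 + 1×635 + 1×D = 4513 + D
Σ(formed) = 3×339 + 2×318 + 8×400 = 4853
ΔH = Σ(broken) − Σ(formed) = (4513 + D) − (4853) = −340 + D
Setting this equal to −107 kJ gives D = 233 kJ/mol.

D(Cl–Cl) ≈ 233 kJ/mol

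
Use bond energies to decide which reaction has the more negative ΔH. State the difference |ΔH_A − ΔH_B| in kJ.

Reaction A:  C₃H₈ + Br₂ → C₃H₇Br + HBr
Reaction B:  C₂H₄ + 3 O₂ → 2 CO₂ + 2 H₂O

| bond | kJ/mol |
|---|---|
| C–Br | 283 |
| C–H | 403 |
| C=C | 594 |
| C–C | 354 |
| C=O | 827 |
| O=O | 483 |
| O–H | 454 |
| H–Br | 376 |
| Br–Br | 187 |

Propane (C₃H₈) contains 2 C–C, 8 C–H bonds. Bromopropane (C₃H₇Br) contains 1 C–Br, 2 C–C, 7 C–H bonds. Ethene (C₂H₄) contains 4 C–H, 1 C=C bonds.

Reaction A:
  Bonds broken (reactants):
    Br–Br: 1 × 187 = 187
    C–C: 2 × 354 = 708
    C–H: 8 × 403 = 3224
    Σ(broken) = 4119 kJ
  Bonds formed (products):
    C–Br: 1 × 283 = 283
    C–C: 2 × 354 = 708
    C–H: 7 × 403 = 2821
    H–Br: 1 × 376 = 376
    Σ(formed) = 4188 kJ
  ΔH_A = 4119 − 4188 = −69 kJ
Reaction B:
  Bonds broken (reactants):
    C–H: 4 × 403 = 1612
    C=C: 1 × 594 = 594
    O=O: 3 × 483 = 1449
    Σ(broken) = 3655 kJ
  Bonds formed (products):
    C=O: 4 × 827 = 3308
    O–H: 4 × 454 = 1816
    Σ(formed) = 5124 kJ
  ΔH_B = 3655 − 5124 = −1469 kJ
ΔH_A − ΔH_B = +1400 kJ, so reaction B has the more negative ΔH; |ΔH_A − ΔH_B| = 1400 kJ.

Reaction B, by 1400 kJ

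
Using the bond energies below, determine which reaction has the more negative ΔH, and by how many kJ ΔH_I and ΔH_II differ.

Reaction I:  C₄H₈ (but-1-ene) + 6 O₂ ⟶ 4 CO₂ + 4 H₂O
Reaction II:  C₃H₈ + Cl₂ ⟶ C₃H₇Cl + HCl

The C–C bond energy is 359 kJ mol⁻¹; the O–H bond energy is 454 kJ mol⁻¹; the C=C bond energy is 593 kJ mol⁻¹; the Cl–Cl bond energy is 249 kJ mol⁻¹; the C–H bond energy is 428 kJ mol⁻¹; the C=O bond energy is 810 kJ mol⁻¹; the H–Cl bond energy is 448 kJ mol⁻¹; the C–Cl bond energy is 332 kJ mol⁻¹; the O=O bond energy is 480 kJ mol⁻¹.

Reaction I, by 2394 kJ

Reaction I:
  Bonds broken (reactants):
    C–C: 2 × 359 = 718
    C–H: 8 × 428 = 3424
    C=C: 1 × 593 = 593
    O=O: 6 × 480 = 2880
    Σ(broken) = 7615 kJ
  Bonds formed (products):
    C=O: 8 × 810 = 6480
    O–H: 8 × 454 = 3632
    Σ(formed) = 10112 kJ
  ΔH_I = 7615 − 10112 = −2497 kJ
Reaction II:
  Bonds broken (reactants):
    C–C: 2 × 359 = 718
    C–H: 8 × 428 = 3424
    Cl–Cl: 1 × 249 = 249
    Σ(broken) = 4391 kJ
  Bonds formed (products):
    C–C: 2 × 359 = 718
    C–Cl: 1 × 332 = 332
    C–H: 7 × 428 = 2996
    H–Cl: 1 × 448 = 448
    Σ(formed) = 4494 kJ
  ΔH_II = 4391 − 4494 = −103 kJ
ΔH_I − ΔH_II = −2394 kJ, so reaction I has the more negative ΔH; |ΔH_I − ΔH_II| = 2394 kJ.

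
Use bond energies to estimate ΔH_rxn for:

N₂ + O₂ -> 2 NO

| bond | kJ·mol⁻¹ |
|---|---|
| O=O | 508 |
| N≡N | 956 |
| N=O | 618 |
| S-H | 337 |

ΔH ≈ +228 kJ

Bonds broken (reactants):
  N≡N: 1 × 956 = 956
  O=O: 1 × 508 = 508
  Σ(broken) = 1464 kJ
Bonds formed (products):
  N=O: 2 × 618 = 1236
  Σ(formed) = 1236 kJ
ΔH = Σ(broken) − Σ(formed) = 1464 − 1236 = +228 kJ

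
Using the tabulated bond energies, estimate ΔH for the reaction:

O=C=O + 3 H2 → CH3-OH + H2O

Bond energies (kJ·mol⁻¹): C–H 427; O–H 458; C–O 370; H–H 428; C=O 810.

Bonds broken (reactants):
  C=O: 2 × 810 = 1620
  H–H: 3 × 428 = 1284
  Σ(broken) = 2904 kJ
Bonds formed (products):
  C–H: 3 × 427 = 1281
  C–O: 1 × 370 = 370
  O–H: 3 × 458 = 1374
  Σ(formed) = 3025 kJ
ΔH = Σ(broken) − Σ(formed) = 2904 − 3025 = −121 kJ

ΔH ≈ −121 kJ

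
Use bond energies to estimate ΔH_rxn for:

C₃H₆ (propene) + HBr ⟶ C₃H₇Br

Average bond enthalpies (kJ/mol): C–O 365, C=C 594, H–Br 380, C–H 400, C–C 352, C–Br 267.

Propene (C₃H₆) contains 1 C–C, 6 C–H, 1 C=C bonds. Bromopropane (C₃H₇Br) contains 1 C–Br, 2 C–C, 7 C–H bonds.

Bonds broken (reactants):
  C–C: 1 × 352 = 352
  C–H: 6 × 400 = 2400
  C=C: 1 × 594 = 594
  H–Br: 1 × 380 = 380
  Σ(broken) = 3726 kJ
Bonds formed (products):
  C–Br: 1 × 267 = 267
  C–C: 2 × 352 = 704
  C–H: 7 × 400 = 2800
  Σ(formed) = 3771 kJ
ΔH = Σ(broken) − Σ(formed) = 3726 − 3771 = −45 kJ

ΔH ≈ −45 kJ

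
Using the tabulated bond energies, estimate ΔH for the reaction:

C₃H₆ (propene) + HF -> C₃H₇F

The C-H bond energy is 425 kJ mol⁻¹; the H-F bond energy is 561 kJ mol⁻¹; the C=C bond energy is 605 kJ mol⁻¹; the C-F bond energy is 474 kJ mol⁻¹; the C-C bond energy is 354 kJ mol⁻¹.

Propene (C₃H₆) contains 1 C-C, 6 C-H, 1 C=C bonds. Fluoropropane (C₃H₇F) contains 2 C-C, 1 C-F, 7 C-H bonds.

Bonds broken (reactants):
  C-C: 1 × 354 = 354
  C-H: 6 × 425 = 2550
  C=C: 1 × 605 = 605
  H-F: 1 × 561 = 561
  Σ(broken) = 4070 kJ
Bonds formed (products):
  C-C: 2 × 354 = 708
  C-F: 1 × 474 = 474
  C-H: 7 × 425 = 2975
  Σ(formed) = 4157 kJ
ΔH = Σ(broken) − Σ(formed) = 4070 − 4157 = −87 kJ

ΔH ≈ −87 kJ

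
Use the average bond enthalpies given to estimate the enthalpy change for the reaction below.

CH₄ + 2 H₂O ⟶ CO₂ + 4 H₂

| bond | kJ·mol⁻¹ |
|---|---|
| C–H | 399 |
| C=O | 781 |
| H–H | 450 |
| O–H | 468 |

Bonds broken (reactants):
  C–H: 4 × 399 = 1596
  O–H: 4 × 468 = 1872
  Σ(broken) = 3468 kJ
Bonds formed (products):
  C=O: 2 × 781 = 1562
  H–H: 4 × 450 = 1800
  Σ(formed) = 3362 kJ
ΔH = Σ(broken) − Σ(formed) = 3468 − 3362 = +106 kJ

ΔH ≈ +106 kJ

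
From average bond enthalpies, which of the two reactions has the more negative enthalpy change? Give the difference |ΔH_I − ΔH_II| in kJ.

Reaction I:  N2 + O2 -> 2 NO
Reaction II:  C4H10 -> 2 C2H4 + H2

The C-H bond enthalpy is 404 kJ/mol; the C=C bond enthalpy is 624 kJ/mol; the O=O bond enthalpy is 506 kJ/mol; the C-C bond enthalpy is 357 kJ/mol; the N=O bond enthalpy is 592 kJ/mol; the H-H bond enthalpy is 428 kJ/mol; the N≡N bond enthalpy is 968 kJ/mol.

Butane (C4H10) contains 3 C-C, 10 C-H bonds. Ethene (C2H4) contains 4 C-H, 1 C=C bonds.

Reaction I:
  Bonds broken (reactants):
    N≡N: 1 × 968 = 968
    O=O: 1 × 506 = 506
    Σ(broken) = 1474 kJ
  Bonds formed (products):
    N=O: 2 × 592 = 1184
    Σ(formed) = 1184 kJ
  ΔH_I = 1474 − 1184 = +290 kJ
Reaction II:
  Bonds broken (reactants):
    C-C: 3 × 357 = 1071
    C-H: 10 × 404 = 4040
    Σ(broken) = 5111 kJ
  Bonds formed (products):
    C-H: 8 × 404 = 3232
    C=C: 2 × 624 = 1248
    H-H: 1 × 428 = 428
    Σ(formed) = 4908 kJ
  ΔH_II = 5111 − 4908 = +203 kJ
ΔH_I − ΔH_II = +87 kJ, so reaction II has the more negative ΔH; |ΔH_I − ΔH_II| = 87 kJ.

Reaction II, by 87 kJ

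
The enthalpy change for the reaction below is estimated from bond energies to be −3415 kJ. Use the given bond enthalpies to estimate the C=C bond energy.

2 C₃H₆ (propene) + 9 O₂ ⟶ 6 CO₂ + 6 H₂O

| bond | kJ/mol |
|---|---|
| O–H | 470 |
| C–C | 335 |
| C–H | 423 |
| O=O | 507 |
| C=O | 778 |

D(C=C) ≈ 626 kJ/mol

Let D be the C=C bond energy.
Σ(broken) = 2×335 + 12×423 + 2×D + 9×507 = 10309 + 2D
Σ(formed) = 12×778 + 12×470 = 14976
ΔH = Σ(broken) − Σ(formed) = (10309 + 2D) − (14976) = −4667 + 2D
Setting this equal to −3415 kJ gives 2D = 1252, so D = 626 kJ/mol.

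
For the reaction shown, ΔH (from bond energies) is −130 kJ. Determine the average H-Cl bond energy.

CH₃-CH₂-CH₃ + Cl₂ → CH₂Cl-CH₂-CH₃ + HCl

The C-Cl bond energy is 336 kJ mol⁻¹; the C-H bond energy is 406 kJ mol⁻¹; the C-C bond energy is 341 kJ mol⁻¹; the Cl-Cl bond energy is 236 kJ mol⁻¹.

Let D be the H-Cl bond energy.
Σ(broken) = 2×341 + 8×406 + 1×236 = 4166
Σ(formed) = 2×341 + 1×336 + 7×406 + 1×D = 3860 + D
ΔH = Σ(broken) − Σ(formed) = (4166) − (3860 + D) = +306 − D
Setting this equal to −130 kJ gives D = 436 kJ/mol.

D(H-Cl) ≈ 436 kJ/mol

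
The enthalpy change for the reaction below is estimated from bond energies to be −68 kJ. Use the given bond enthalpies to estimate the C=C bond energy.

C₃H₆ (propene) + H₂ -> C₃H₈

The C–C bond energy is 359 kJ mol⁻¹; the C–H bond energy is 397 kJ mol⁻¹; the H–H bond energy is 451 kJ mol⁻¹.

D(C=C) ≈ 634 kJ/mol

Let D be the C=C bond energy.
Σ(broken) = 1×359 + 6×397 + 1×D + 1×451 = 3192 + D
Σ(formed) = 2×359 + 8×397 = 3894
ΔH = Σ(broken) − Σ(formed) = (3192 + D) − (3894) = −702 + D
Setting this equal to −68 kJ gives D = 634 kJ/mol.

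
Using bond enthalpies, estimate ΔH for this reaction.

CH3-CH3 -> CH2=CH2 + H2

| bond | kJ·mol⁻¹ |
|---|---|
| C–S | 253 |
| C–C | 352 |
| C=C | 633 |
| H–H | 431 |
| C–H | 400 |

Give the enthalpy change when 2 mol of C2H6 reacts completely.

ΔH = +176 kJ

Bonds broken (reactants):
  C–C: 1 × 352 = 352
  C–H: 6 × 400 = 2400
  Σ(broken) = 2752 kJ
Bonds formed (products):
  C–H: 4 × 400 = 1600
  C=C: 1 × 633 = 633
  H–H: 1 × 431 = 431
  Σ(formed) = 2664 kJ
ΔH = Σ(broken) − Σ(formed) = 2752 − 2664 = +88 kJ
For 2× the reaction as written: 2 × (+88) = +176 kJ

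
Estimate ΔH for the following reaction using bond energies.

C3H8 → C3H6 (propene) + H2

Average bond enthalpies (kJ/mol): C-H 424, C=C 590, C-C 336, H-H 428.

ΔH ≈ +166 kJ

Bonds broken (reactants):
  C-C: 2 × 336 = 672
  C-H: 8 × 424 = 3392
  Σ(broken) = 4064 kJ
Bonds formed (products):
  C-C: 1 × 336 = 336
  C-H: 6 × 424 = 2544
  C=C: 1 × 590 = 590
  H-H: 1 × 428 = 428
  Σ(formed) = 3898 kJ
ΔH = Σ(broken) − Σ(formed) = 4064 − 3898 = +166 kJ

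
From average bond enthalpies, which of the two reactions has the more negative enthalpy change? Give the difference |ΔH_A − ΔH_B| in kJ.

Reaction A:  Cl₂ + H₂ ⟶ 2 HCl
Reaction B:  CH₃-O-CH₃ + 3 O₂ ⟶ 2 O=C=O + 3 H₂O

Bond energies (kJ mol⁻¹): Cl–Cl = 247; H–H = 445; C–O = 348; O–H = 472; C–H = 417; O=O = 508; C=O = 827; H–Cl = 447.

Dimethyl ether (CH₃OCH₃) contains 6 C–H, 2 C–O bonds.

Reaction B, by 1216 kJ

Reaction A:
  Bonds broken (reactants):
    Cl–Cl: 1 × 247 = 247
    H–H: 1 × 445 = 445
    Σ(broken) = 692 kJ
  Bonds formed (products):
    H–Cl: 2 × 447 = 894
    Σ(formed) = 894 kJ
  ΔH_A = 692 − 894 = −202 kJ
Reaction B:
  Bonds broken (reactants):
    C–H: 6 × 417 = 2502
    C–O: 2 × 348 = 696
    O=O: 3 × 508 = 1524
    Σ(broken) = 4722 kJ
  Bonds formed (products):
    C=O: 4 × 827 = 3308
    O–H: 6 × 472 = 2832
    Σ(formed) = 6140 kJ
  ΔH_B = 4722 − 6140 = −1418 kJ
ΔH_A − ΔH_B = +1216 kJ, so reaction B has the more negative ΔH; |ΔH_A − ΔH_B| = 1216 kJ.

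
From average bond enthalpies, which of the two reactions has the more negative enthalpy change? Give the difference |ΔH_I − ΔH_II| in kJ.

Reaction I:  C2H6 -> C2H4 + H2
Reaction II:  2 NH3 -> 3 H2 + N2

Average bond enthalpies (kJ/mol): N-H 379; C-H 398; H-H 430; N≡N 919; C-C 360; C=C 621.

Reaction II, by 40 kJ

Reaction I:
  Bonds broken (reactants):
    C-C: 1 × 360 = 360
    C-H: 6 × 398 = 2388
    Σ(broken) = 2748 kJ
  Bonds formed (products):
    C-H: 4 × 398 = 1592
    C=C: 1 × 621 = 621
    H-H: 1 × 430 = 430
    Σ(formed) = 2643 kJ
  ΔH_I = 2748 − 2643 = +105 kJ
Reaction II:
  Bonds broken (reactants):
    N-H: 6 × 379 = 2274
    Σ(broken) = 2274 kJ
  Bonds formed (products):
    H-H: 3 × 430 = 1290
    N≡N: 1 × 919 = 919
    Σ(formed) = 2209 kJ
  ΔH_II = 2274 − 2209 = +65 kJ
ΔH_I − ΔH_II = +40 kJ, so reaction II has the more negative ΔH; |ΔH_I − ΔH_II| = 40 kJ.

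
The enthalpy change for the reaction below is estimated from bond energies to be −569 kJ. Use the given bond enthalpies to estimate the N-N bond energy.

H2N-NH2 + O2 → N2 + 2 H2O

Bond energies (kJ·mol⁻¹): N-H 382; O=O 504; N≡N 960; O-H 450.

Let D be the N-N bond energy.
Σ(broken) = 4×382 + 1×D + 1×504 = 2032 + D
Σ(formed) = 1×960 + 4×450 = 2760
ΔH = Σ(broken) − Σ(formed) = (2032 + D) − (2760) = −728 + D
Setting this equal to −569 kJ gives D = 159 kJ/mol.

D(N-N) ≈ 159 kJ/mol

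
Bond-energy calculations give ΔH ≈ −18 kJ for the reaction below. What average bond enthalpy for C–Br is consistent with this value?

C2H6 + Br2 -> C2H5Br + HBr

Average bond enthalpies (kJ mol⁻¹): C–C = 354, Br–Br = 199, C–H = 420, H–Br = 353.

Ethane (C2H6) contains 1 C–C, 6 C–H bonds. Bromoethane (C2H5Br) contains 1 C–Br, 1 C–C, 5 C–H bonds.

Let D be the C–Br bond energy.
Σ(broken) = 1×199 + 1×354 + 6×420 = 3073
Σ(formed) = 1×D + 1×354 + 5×420 + 1×353 = 2807 + D
ΔH = Σ(broken) − Σ(formed) = (3073) − (2807 + D) = +266 − D
Setting this equal to −18 kJ gives D = 284 kJ/mol.

D(C–Br) ≈ 284 kJ/mol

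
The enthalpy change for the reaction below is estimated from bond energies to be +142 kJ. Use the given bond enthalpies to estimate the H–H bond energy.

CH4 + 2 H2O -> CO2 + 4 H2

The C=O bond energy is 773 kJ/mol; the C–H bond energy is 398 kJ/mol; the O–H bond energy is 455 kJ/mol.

Let D be the H–H bond energy.
Σ(broken) = 4×398 + 4×455 = 3412
Σ(formed) = 2×773 + 4×D = 1546 + 4D
ΔH = Σ(broken) − Σ(formed) = (3412) − (1546 + 4D) = +1866 − 4D
Setting this equal to +142 kJ gives 4D = 1724, so D = 431 kJ/mol.

D(H–H) ≈ 431 kJ/mol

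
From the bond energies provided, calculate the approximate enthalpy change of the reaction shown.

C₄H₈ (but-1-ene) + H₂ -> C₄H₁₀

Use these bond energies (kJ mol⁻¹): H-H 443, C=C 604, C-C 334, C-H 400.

ΔH ≈ −87 kJ

Bonds broken (reactants):
  C-C: 2 × 334 = 668
  C-H: 8 × 400 = 3200
  C=C: 1 × 604 = 604
  H-H: 1 × 443 = 443
  Σ(broken) = 4915 kJ
Bonds formed (products):
  C-C: 3 × 334 = 1002
  C-H: 10 × 400 = 4000
  Σ(formed) = 5002 kJ
ΔH = Σ(broken) − Σ(formed) = 4915 − 5002 = −87 kJ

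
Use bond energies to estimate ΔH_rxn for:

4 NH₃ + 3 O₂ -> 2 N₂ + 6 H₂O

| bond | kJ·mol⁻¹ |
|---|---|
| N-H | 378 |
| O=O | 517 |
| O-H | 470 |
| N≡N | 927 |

Bonds broken (reactants):
  N-H: 12 × 378 = 4536
  O=O: 3 × 517 = 1551
  Σ(broken) = 6087 kJ
Bonds formed (products):
  N≡N: 2 × 927 = 1854
  O-H: 12 × 470 = 5640
  Σ(formed) = 7494 kJ
ΔH = Σ(broken) − Σ(formed) = 6087 − 7494 = −1407 kJ

ΔH ≈ −1407 kJ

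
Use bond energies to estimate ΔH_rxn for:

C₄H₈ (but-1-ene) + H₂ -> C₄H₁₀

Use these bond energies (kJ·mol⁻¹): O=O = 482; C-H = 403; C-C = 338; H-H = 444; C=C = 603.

Bonds broken (reactants):
  C-C: 2 × 338 = 676
  C-H: 8 × 403 = 3224
  C=C: 1 × 603 = 603
  H-H: 1 × 444 = 444
  Σ(broken) = 4947 kJ
Bonds formed (products):
  C-C: 3 × 338 = 1014
  C-H: 10 × 403 = 4030
  Σ(formed) = 5044 kJ
ΔH = Σ(broken) − Σ(formed) = 4947 − 5044 = −97 kJ

ΔH ≈ −97 kJ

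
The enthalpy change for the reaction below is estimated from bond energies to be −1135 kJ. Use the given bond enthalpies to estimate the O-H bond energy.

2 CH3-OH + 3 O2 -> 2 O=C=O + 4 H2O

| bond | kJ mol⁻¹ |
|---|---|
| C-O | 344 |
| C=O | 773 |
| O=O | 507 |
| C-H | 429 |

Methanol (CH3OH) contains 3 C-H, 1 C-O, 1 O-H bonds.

D(O-H) ≈ 471 kJ/mol

Let D be the O-H bond energy.
Σ(broken) = 6×429 + 2×344 + 2×D + 3×507 = 4783 + 2D
Σ(formed) = 4×773 + 8×D = 3092 + 8D
ΔH = Σ(broken) − Σ(formed) = (4783 + 2D) − (3092 + 8D) = +1691 − 6D
Setting this equal to −1135 kJ gives 6D = 2826, so D = 471 kJ/mol.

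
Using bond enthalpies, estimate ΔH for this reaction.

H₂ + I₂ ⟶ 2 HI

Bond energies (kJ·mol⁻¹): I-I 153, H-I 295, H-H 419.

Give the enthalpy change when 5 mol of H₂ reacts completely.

Bonds broken (reactants):
  H-H: 1 × 419 = 419
  I-I: 1 × 153 = 153
  Σ(broken) = 572 kJ
Bonds formed (products):
  H-I: 2 × 295 = 590
  Σ(formed) = 590 kJ
ΔH = Σ(broken) − Σ(formed) = 572 − 590 = −18 kJ
For 5× the reaction as written: 5 × (−18) = −90 kJ

ΔH = −90 kJ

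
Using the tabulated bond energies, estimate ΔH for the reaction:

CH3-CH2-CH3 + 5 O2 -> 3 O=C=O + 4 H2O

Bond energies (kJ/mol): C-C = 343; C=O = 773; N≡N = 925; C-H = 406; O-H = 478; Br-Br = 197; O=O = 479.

ΔH ≈ −2133 kJ

Bonds broken (reactants):
  C-C: 2 × 343 = 686
  C-H: 8 × 406 = 3248
  O=O: 5 × 479 = 2395
  Σ(broken) = 6329 kJ
Bonds formed (products):
  C=O: 6 × 773 = 4638
  O-H: 8 × 478 = 3824
  Σ(formed) = 8462 kJ
ΔH = Σ(broken) − Σ(formed) = 6329 − 8462 = −2133 kJ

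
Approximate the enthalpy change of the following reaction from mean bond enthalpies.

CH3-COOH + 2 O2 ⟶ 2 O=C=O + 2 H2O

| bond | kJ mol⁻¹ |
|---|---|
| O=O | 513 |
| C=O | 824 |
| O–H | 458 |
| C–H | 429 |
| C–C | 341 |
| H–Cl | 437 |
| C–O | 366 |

Bonds broken (reactants):
  C–C: 1 × 341 = 341
  C–H: 3 × 429 = 1287
  C–O: 1 × 366 = 366
  C=O: 1 × 824 = 824
  O–H: 1 × 458 = 458
  O=O: 2 × 513 = 1026
  Σ(broken) = 4302 kJ
Bonds formed (products):
  C=O: 4 × 824 = 3296
  O–H: 4 × 458 = 1832
  Σ(formed) = 5128 kJ
ΔH = Σ(broken) − Σ(formed) = 4302 − 5128 = −826 kJ

ΔH ≈ −826 kJ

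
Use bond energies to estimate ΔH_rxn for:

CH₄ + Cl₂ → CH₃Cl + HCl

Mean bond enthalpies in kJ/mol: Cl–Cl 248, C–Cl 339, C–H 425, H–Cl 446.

ΔH ≈ −112 kJ

Bonds broken (reactants):
  C–H: 4 × 425 = 1700
  Cl–Cl: 1 × 248 = 248
  Σ(broken) = 1948 kJ
Bonds formed (products):
  C–Cl: 1 × 339 = 339
  C–H: 3 × 425 = 1275
  H–Cl: 1 × 446 = 446
  Σ(formed) = 2060 kJ
ΔH = Σ(broken) − Σ(formed) = 1948 − 2060 = −112 kJ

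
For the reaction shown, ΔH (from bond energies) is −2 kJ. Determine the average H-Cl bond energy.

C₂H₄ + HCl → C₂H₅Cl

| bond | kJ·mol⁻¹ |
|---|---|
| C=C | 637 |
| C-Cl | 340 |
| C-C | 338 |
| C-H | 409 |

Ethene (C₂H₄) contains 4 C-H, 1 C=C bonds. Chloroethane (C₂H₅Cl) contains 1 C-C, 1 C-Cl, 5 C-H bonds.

Let D be the H-Cl bond energy.
Σ(broken) = 4×409 + 1×637 + 1×D = 2273 + D
Σ(formed) = 1×338 + 1×340 + 5×409 = 2723
ΔH = Σ(broken) − Σ(formed) = (2273 + D) − (2723) = −450 + D
Setting this equal to −2 kJ gives D = 448 kJ/mol.

D(H-Cl) ≈ 448 kJ/mol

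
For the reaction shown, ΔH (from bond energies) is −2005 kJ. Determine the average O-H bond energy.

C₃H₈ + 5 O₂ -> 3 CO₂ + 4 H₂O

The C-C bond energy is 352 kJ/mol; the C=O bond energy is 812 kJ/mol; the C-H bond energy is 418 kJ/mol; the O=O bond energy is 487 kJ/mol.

D(O-H) ≈ 452 kJ/mol

Let D be the O-H bond energy.
Σ(broken) = 2×352 + 8×418 + 5×487 = 6483
Σ(formed) = 6×812 + 8×D = 4872 + 8D
ΔH = Σ(broken) − Σ(formed) = (6483) − (4872 + 8D) = +1611 − 8D
Setting this equal to −2005 kJ gives 8D = 3616, so D = 452 kJ/mol.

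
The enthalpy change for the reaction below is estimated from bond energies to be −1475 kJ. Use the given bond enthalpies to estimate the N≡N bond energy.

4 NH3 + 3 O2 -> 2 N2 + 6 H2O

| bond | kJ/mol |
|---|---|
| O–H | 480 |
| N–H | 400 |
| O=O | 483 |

D(N≡N) ≈ 982 kJ/mol

Let D be the N≡N bond energy.
Σ(broken) = 12×400 + 3×483 = 6249
Σ(formed) = 2×D + 12×480 = 5760 + 2D
ΔH = Σ(broken) − Σ(formed) = (6249) − (5760 + 2D) = +489 − 2D
Setting this equal to −1475 kJ gives 2D = 1964, so D = 982 kJ/mol.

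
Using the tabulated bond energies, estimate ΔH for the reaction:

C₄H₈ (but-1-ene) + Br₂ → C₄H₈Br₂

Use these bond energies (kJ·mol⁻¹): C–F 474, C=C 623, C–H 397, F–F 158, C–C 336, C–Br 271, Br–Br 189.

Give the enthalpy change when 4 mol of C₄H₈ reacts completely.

ΔH = −264 kJ

Bonds broken (reactants):
  Br–Br: 1 × 189 = 189
  C–C: 2 × 336 = 672
  C–H: 8 × 397 = 3176
  C=C: 1 × 623 = 623
  Σ(broken) = 4660 kJ
Bonds formed (products):
  C–Br: 2 × 271 = 542
  C–C: 3 × 336 = 1008
  C–H: 8 × 397 = 3176
  Σ(formed) = 4726 kJ
ΔH = Σ(broken) − Σ(formed) = 4660 − 4726 = −66 kJ
For 4× the reaction as written: 4 × (−66) = −264 kJ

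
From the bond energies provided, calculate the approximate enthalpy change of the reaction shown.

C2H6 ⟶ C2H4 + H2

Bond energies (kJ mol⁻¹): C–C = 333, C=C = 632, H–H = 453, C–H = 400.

Bonds broken (reactants):
  C–C: 1 × 333 = 333
  C–H: 6 × 400 = 2400
  Σ(broken) = 2733 kJ
Bonds formed (products):
  C–H: 4 × 400 = 1600
  C=C: 1 × 632 = 632
  H–H: 1 × 453 = 453
  Σ(formed) = 2685 kJ
ΔH = Σ(broken) − Σ(formed) = 2733 − 2685 = +48 kJ

ΔH ≈ +48 kJ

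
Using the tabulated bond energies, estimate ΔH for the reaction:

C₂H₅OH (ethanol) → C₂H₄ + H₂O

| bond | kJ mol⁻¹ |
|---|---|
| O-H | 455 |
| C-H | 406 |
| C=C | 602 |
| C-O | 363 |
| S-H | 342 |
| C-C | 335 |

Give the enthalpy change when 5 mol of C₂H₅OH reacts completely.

ΔH = +235 kJ

Bonds broken (reactants):
  C-C: 1 × 335 = 335
  C-H: 5 × 406 = 2030
  C-O: 1 × 363 = 363
  O-H: 1 × 455 = 455
  Σ(broken) = 3183 kJ
Bonds formed (products):
  C-H: 4 × 406 = 1624
  C=C: 1 × 602 = 602
  O-H: 2 × 455 = 910
  Σ(formed) = 3136 kJ
ΔH = Σ(broken) − Σ(formed) = 3183 − 3136 = +47 kJ
For 5× the reaction as written: 5 × (+47) = +235 kJ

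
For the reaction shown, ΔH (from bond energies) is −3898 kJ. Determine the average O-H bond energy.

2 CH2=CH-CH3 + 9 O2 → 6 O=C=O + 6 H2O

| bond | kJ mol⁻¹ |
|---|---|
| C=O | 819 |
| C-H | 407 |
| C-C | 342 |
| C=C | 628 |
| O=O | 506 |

Let D be the O-H bond energy.
Σ(broken) = 2×342 + 12×407 + 2×628 + 9×506 = 11378
Σ(formed) = 12×819 + 12×D = 9828 + 12D
ΔH = Σ(broken) − Σ(formed) = (11378) − (9828 + 12D) = +1550 − 12D
Setting this equal to −3898 kJ gives 12D = 5448, so D = 454 kJ/mol.

D(O-H) ≈ 454 kJ/mol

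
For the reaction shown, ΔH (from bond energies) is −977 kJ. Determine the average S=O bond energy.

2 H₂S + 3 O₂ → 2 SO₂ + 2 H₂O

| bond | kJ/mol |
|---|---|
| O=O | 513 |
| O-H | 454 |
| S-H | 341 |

D(S=O) ≈ 516 kJ/mol

Let D be the S=O bond energy.
Σ(broken) = 3×513 + 4×341 = 2903
Σ(formed) = 4×454 + 4×D = 1816 + 4D
ΔH = Σ(broken) − Σ(formed) = (2903) − (1816 + 4D) = +1087 − 4D
Setting this equal to −977 kJ gives 4D = 2064, so D = 516 kJ/mol.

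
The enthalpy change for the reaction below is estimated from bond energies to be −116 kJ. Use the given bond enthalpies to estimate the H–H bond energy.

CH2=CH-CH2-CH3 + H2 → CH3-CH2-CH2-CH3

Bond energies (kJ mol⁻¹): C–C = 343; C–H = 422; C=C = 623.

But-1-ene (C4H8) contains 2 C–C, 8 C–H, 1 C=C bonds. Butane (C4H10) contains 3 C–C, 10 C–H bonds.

D(H–H) ≈ 448 kJ/mol

Let D be the H–H bond energy.
Σ(broken) = 2×343 + 8×422 + 1×623 + 1×D = 4685 + D
Σ(formed) = 3×343 + 10×422 = 5249
ΔH = Σ(broken) − Σ(formed) = (4685 + D) − (5249) = −564 + D
Setting this equal to −116 kJ gives D = 448 kJ/mol.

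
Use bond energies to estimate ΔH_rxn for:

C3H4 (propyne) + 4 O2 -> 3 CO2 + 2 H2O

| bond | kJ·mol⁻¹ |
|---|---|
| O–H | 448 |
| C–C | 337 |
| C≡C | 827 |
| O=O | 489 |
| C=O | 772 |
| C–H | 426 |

Bonds broken (reactants):
  C≡C: 1 × 827 = 827
  C–C: 1 × 337 = 337
  C–H: 4 × 426 = 1704
  O=O: 4 × 489 = 1956
  Σ(broken) = 4824 kJ
Bonds formed (products):
  C=O: 6 × 772 = 4632
  O–H: 4 × 448 = 1792
  Σ(formed) = 6424 kJ
ΔH = Σ(broken) − Σ(formed) = 4824 − 6424 = −1600 kJ

ΔH ≈ −1600 kJ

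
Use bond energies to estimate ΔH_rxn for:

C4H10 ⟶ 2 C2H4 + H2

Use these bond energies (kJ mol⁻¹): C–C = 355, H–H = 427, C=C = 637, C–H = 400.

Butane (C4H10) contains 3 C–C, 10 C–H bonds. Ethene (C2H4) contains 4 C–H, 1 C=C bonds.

ΔH ≈ +164 kJ

Bonds broken (reactants):
  C–C: 3 × 355 = 1065
  C–H: 10 × 400 = 4000
  Σ(broken) = 5065 kJ
Bonds formed (products):
  C–H: 8 × 400 = 3200
  C=C: 2 × 637 = 1274
  H–H: 1 × 427 = 427
  Σ(formed) = 4901 kJ
ΔH = Σ(broken) − Σ(formed) = 5065 − 4901 = +164 kJ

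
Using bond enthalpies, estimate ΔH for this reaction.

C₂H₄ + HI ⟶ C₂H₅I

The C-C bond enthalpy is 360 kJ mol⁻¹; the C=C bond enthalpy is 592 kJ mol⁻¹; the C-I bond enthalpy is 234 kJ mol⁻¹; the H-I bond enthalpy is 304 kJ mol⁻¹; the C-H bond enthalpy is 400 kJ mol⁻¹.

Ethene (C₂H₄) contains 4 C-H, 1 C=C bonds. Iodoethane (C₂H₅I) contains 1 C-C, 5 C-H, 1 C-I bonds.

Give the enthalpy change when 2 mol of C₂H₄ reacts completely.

Bonds broken (reactants):
  C-H: 4 × 400 = 1600
  C=C: 1 × 592 = 592
  H-I: 1 × 304 = 304
  Σ(broken) = 2496 kJ
Bonds formed (products):
  C-C: 1 × 360 = 360
  C-H: 5 × 400 = 2000
  C-I: 1 × 234 = 234
  Σ(formed) = 2594 kJ
ΔH = Σ(broken) − Σ(formed) = 2496 − 2594 = −98 kJ
For 2× the reaction as written: 2 × (−98) = −196 kJ

ΔH = −196 kJ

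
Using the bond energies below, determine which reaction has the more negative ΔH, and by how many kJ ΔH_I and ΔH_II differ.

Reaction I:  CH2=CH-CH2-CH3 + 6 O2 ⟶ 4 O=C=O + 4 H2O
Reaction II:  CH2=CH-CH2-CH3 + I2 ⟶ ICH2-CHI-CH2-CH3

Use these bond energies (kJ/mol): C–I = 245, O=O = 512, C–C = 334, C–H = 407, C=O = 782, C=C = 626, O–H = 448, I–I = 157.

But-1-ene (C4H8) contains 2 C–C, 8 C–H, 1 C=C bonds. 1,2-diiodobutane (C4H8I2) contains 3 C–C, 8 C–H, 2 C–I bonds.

Reaction I:
  Bonds broken (reactants):
    C–C: 2 × 334 = 668
    C–H: 8 × 407 = 3256
    C=C: 1 × 626 = 626
    O=O: 6 × 512 = 3072
    Σ(broken) = 7622 kJ
  Bonds formed (products):
    C=O: 8 × 782 = 6256
    O–H: 8 × 448 = 3584
    Σ(formed) = 9840 kJ
  ΔH_I = 7622 − 9840 = −2218 kJ
Reaction II:
  Bonds broken (reactants):
    C–C: 2 × 334 = 668
    C–H: 8 × 407 = 3256
    C=C: 1 × 626 = 626
    I–I: 1 × 157 = 157
    Σ(broken) = 4707 kJ
  Bonds formed (products):
    C–C: 3 × 334 = 1002
    C–H: 8 × 407 = 3256
    C–I: 2 × 245 = 490
    Σ(formed) = 4748 kJ
  ΔH_II = 4707 − 4748 = −41 kJ
ΔH_I − ΔH_II = −2177 kJ, so reaction I has the more negative ΔH; |ΔH_I − ΔH_II| = 2177 kJ.

Reaction I, by 2177 kJ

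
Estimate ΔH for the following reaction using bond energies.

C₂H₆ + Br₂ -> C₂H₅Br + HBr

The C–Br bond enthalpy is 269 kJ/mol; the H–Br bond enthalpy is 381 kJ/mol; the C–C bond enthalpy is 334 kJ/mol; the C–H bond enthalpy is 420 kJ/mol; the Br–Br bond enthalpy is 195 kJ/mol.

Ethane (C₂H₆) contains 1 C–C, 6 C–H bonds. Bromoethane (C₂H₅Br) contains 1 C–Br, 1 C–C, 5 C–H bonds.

ΔH ≈ −35 kJ

Bonds broken (reactants):
  Br–Br: 1 × 195 = 195
  C–C: 1 × 334 = 334
  C–H: 6 × 420 = 2520
  Σ(broken) = 3049 kJ
Bonds formed (products):
  C–Br: 1 × 269 = 269
  C–C: 1 × 334 = 334
  C–H: 5 × 420 = 2100
  H–Br: 1 × 381 = 381
  Σ(formed) = 3084 kJ
ΔH = Σ(broken) − Σ(formed) = 3049 − 3084 = −35 kJ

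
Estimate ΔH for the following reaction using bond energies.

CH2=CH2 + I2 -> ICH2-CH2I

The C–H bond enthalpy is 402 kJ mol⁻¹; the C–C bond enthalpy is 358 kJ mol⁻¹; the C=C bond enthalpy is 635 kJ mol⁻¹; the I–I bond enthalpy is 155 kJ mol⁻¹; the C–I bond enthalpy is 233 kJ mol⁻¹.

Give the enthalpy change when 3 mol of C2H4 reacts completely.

Bonds broken (reactants):
  C–H: 4 × 402 = 1608
  C=C: 1 × 635 = 635
  I–I: 1 × 155 = 155
  Σ(broken) = 2398 kJ
Bonds formed (products):
  C–C: 1 × 358 = 358
  C–H: 4 × 402 = 1608
  C–I: 2 × 233 = 466
  Σ(formed) = 2432 kJ
ΔH = Σ(broken) − Σ(formed) = 2398 − 2432 = −34 kJ
For 3× the reaction as written: 3 × (−34) = −102 kJ

ΔH = −102 kJ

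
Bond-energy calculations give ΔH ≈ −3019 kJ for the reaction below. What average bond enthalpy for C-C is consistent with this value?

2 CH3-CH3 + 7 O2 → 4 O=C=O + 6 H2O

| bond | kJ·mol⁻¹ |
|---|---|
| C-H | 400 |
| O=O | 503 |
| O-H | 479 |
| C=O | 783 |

D(C-C) ≈ 336 kJ/mol

Let D be the C-C bond energy.
Σ(broken) = 2×D + 12×400 + 7×503 = 8321 + 2D
Σ(formed) = 8×783 + 12×479 = 12012
ΔH = Σ(broken) − Σ(formed) = (8321 + 2D) − (12012) = −3691 + 2D
Setting this equal to −3019 kJ gives 2D = 672, so D = 336 kJ/mol.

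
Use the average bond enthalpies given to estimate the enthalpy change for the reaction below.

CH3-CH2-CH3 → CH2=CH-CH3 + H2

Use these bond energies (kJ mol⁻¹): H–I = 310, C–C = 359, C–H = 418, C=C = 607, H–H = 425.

ΔH ≈ +163 kJ

Bonds broken (reactants):
  C–C: 2 × 359 = 718
  C–H: 8 × 418 = 3344
  Σ(broken) = 4062 kJ
Bonds formed (products):
  C–C: 1 × 359 = 359
  C–H: 6 × 418 = 2508
  C=C: 1 × 607 = 607
  H–H: 1 × 425 = 425
  Σ(formed) = 3899 kJ
ΔH = Σ(broken) − Σ(formed) = 4062 − 3899 = +163 kJ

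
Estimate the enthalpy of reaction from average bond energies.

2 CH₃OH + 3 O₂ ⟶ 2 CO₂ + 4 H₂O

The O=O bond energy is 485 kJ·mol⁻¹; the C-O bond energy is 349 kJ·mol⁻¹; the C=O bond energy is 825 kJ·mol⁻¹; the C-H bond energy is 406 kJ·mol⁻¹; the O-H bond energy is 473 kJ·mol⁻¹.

ΔH ≈ −1549 kJ

Bonds broken (reactants):
  C-H: 6 × 406 = 2436
  C-O: 2 × 349 = 698
  O-H: 2 × 473 = 946
  O=O: 3 × 485 = 1455
  Σ(broken) = 5535 kJ
Bonds formed (products):
  C=O: 4 × 825 = 3300
  O-H: 8 × 473 = 3784
  Σ(formed) = 7084 kJ
ΔH = Σ(broken) − Σ(formed) = 5535 − 7084 = −1549 kJ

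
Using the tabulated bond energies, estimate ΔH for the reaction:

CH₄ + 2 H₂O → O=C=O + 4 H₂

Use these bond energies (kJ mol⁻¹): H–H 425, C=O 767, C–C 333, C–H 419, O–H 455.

ΔH ≈ +262 kJ

Bonds broken (reactants):
  C–H: 4 × 419 = 1676
  O–H: 4 × 455 = 1820
  Σ(broken) = 3496 kJ
Bonds formed (products):
  C=O: 2 × 767 = 1534
  H–H: 4 × 425 = 1700
  Σ(formed) = 3234 kJ
ΔH = Σ(broken) − Σ(formed) = 3496 − 3234 = +262 kJ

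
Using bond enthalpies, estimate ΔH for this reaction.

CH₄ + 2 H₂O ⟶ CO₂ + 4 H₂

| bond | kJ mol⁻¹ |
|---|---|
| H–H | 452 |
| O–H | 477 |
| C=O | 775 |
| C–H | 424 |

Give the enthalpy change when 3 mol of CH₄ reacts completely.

ΔH = +738 kJ

Bonds broken (reactants):
  C–H: 4 × 424 = 1696
  O–H: 4 × 477 = 1908
  Σ(broken) = 3604 kJ
Bonds formed (products):
  C=O: 2 × 775 = 1550
  H–H: 4 × 452 = 1808
  Σ(formed) = 3358 kJ
ΔH = Σ(broken) − Σ(formed) = 3604 − 3358 = +246 kJ
For 3× the reaction as written: 3 × (+246) = +738 kJ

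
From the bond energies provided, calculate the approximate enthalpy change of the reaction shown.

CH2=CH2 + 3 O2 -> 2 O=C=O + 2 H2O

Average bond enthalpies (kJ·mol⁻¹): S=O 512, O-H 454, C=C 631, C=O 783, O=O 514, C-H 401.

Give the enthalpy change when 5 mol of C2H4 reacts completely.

Bonds broken (reactants):
  C-H: 4 × 401 = 1604
  C=C: 1 × 631 = 631
  O=O: 3 × 514 = 1542
  Σ(broken) = 3777 kJ
Bonds formed (products):
  C=O: 4 × 783 = 3132
  O-H: 4 × 454 = 1816
  Σ(formed) = 4948 kJ
ΔH = Σ(broken) − Σ(formed) = 3777 − 4948 = −1171 kJ
For 5× the reaction as written: 5 × (−1171) = −5855 kJ

ΔH = −5855 kJ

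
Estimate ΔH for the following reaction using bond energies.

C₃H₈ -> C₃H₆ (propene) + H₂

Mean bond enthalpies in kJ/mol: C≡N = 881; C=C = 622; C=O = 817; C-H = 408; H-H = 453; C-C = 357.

Bonds broken (reactants):
  C-C: 2 × 357 = 714
  C-H: 8 × 408 = 3264
  Σ(broken) = 3978 kJ
Bonds formed (products):
  C-C: 1 × 357 = 357
  C-H: 6 × 408 = 2448
  C=C: 1 × 622 = 622
  H-H: 1 × 453 = 453
  Σ(formed) = 3880 kJ
ΔH = Σ(broken) − Σ(formed) = 3978 − 3880 = +98 kJ

ΔH ≈ +98 kJ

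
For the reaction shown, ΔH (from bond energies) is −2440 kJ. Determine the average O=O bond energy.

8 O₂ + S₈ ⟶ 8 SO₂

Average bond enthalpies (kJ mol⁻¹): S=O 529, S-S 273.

Let D be the O=O bond energy.
Σ(broken) = 8×D + 8×273 = 2184 + 8D
Σ(formed) = 16×529 = 8464
ΔH = Σ(broken) − Σ(formed) = (2184 + 8D) − (8464) = −6280 + 8D
Setting this equal to −2440 kJ gives 8D = 3840, so D = 480 kJ/mol.

D(O=O) ≈ 480 kJ/mol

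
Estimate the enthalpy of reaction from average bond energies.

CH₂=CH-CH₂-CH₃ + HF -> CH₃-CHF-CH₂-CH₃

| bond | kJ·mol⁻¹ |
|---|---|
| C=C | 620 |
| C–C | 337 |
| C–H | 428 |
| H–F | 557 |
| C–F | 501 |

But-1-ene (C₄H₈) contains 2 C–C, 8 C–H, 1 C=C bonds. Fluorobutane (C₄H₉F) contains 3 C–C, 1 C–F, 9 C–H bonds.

ΔH ≈ −89 kJ

Bonds broken (reactants):
  C–C: 2 × 337 = 674
  C–H: 8 × 428 = 3424
  C=C: 1 × 620 = 620
  H–F: 1 × 557 = 557
  Σ(broken) = 5275 kJ
Bonds formed (products):
  C–C: 3 × 337 = 1011
  C–F: 1 × 501 = 501
  C–H: 9 × 428 = 3852
  Σ(formed) = 5364 kJ
ΔH = Σ(broken) − Σ(formed) = 5275 − 5364 = −89 kJ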